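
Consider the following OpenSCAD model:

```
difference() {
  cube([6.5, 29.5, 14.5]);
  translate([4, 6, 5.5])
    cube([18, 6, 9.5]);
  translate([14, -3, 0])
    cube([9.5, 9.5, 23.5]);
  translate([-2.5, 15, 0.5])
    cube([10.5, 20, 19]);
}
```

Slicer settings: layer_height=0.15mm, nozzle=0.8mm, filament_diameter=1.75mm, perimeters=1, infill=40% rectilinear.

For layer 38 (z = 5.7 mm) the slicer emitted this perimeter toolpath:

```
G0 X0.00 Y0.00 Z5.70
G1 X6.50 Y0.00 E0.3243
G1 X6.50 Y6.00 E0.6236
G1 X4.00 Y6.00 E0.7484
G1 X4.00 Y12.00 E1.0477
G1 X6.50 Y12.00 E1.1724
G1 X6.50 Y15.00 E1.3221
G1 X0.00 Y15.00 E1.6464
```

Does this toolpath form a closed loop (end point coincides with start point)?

no

Start point (G0): (0.00, 0.00). End point (last G1): the path does not return to the start — open.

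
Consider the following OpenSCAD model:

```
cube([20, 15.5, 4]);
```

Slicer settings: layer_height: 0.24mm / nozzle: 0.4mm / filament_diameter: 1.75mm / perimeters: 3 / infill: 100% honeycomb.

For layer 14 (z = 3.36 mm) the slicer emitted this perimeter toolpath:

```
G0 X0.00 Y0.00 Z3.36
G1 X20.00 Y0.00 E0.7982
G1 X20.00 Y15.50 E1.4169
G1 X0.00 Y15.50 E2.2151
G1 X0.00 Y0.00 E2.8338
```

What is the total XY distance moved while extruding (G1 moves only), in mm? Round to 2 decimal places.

71.00 mm

Sum the Euclidean lengths of each G1 segment: total = 71.00 mm.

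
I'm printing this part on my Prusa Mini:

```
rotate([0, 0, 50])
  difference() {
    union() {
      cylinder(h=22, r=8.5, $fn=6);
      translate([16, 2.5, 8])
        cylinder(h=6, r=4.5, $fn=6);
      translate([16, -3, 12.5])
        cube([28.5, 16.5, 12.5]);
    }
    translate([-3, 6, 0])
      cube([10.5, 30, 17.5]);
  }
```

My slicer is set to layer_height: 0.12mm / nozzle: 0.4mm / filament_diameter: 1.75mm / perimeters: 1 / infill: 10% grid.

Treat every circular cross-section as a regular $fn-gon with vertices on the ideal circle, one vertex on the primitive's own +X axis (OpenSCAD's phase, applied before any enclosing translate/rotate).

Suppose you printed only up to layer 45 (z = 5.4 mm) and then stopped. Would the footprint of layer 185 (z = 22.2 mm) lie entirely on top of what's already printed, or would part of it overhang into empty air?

part overhangs

Compare the two slices. At z = 5.4: the r=8.5 cylinder contributes a regular 6-gon of circumradius 8.5 (area = (6/2)·8.500²·sin(360°/6) = 187.71 mm²); the cylinder at (16, 2.5) is not intersected at this z (z outside [8, 14]); the cube at (16, -3) does not reach this height (z outside [12.5, 25]); Combining (union): only the r=8.5 cylinder is present, so the union is just that shape — area = 187.71 mm²; the cube at (-3, 6) is present — its section is the full 10.5×30 rectangle (area 315.00 mm²); Taking the first minus the rest: starting from the result so far (187.71 mm²), the 10.5×30 cube at (-3, 6) partially overlaps it — only the 10.40 mm² overlap (of its 315.00 mm²) is removed, clipping the outline — area = 177.31 mm²; (rotated 50° about Z; rotation is an isometry so areas/perimeters/island counts are preserved). At z = 22.2: the cylinder does not reach this height (z outside [0, 22]); the cylinder at (16, 2.5) is absent (z outside [8, 14]); the 28.5×16.5 cube at (16, -3) contributes its full rectangle (area 470.25 mm²); Combining (union): only the 28.5×16.5 cube at (16, -3) is present, so the union is just that shape — area = 470.25 mm²; the cube at (-3, 6) is absent (z outside [0, 17.5]); Taking the first minus the rest: none of the subtracted shapes is present at this height, so the result so far is unchanged — area = 470.25 mm²; (whole slice rotated 50° about Z — lengths, areas and connectivity unchanged). Checking containment: at z = 22.2 the cross-section extends beyond the z = 5.4 cross-section by about 470.25 mm².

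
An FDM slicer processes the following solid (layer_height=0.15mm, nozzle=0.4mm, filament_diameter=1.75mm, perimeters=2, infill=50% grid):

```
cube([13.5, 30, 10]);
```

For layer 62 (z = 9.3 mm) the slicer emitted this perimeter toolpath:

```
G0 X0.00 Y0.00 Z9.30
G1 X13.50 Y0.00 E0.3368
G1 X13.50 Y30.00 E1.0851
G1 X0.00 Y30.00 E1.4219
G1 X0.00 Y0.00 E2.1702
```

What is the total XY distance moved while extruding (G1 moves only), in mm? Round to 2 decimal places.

Sum the Euclidean lengths of each G1 segment: total = 87.00 mm.

87.00 mm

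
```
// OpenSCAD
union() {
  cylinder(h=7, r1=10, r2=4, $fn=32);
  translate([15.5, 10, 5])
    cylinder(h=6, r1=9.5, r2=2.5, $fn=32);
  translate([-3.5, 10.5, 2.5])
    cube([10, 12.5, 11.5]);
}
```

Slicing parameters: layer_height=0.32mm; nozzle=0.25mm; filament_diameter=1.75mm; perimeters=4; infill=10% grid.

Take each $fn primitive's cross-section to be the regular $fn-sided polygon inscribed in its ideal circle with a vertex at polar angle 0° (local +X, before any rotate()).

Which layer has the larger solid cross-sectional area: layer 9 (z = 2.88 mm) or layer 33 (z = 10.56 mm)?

layer 9 (z = 2.88 mm)

Layer 9 (z = 2.88): the cone (r1=10→r2=4) has section circumradius 7.531 here — a regular 32-gon (area = (32/2)·7.531²·sin(360°/32) = 177.06 mm²); the cone at (15.5, 10) is not intersected at this z (z outside [5, 11]); the cube at (-3.5, 10.5) (footprint 10×12.5) is included at this height (area 125.00 mm²); Combining (union): the 2 present regions are separate (no shared area or edge), so areas and boundary lengths simply add and each stays a separate island — area = 302.06 mm². So its area = 302.06 mm². Layer 33 (z = 10.56): the cone is not intersected at this z (z outside [0, 7]); the cone at (15.5, 10) contributes a regular 32-gon of circumradius 3.013 (interpolated between r1=9.5 and r2=2.5 at t=0.927) (area = (32/2)·3.013²·sin(360°/32) = 28.34 mm²); the cube at (-3.5, 10.5) (footprint 10×12.5) is included at this height (area 125.00 mm²); Merging all regions: the 2 present regions are separate (no shared area or edge), so areas and boundary lengths simply add and each stays a separate island — area = 153.34 mm². So its area = 153.34 mm². Layer 9 is larger (302.06 vs 153.34 mm²).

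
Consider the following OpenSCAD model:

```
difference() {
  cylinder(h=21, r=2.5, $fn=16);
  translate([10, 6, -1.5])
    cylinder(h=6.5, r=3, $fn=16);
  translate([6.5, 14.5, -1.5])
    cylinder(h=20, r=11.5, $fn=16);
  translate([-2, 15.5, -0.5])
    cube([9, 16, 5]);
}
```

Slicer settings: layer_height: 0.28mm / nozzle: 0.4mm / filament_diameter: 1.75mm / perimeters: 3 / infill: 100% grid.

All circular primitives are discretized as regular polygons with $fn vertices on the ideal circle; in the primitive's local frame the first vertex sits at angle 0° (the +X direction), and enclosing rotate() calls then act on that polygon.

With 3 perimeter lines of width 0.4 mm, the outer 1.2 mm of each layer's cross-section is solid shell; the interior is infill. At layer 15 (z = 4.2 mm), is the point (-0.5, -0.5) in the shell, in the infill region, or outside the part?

At z = 4.2 mm: the cylinder: section is a regular 16-gon, circumradius r=2.5; the cylinder at (10, 6): section is a regular 16-gon, circumradius r=3; the r=11.5 cylinder at (6.5, 14.5) gives a regular 16-gon of circumradius 11.5 (constant along its height); the cube at (-2, 15.5) is present — its section is the full 9×16 rectangle; After the difference (first − rest): starting from the r=2.5 cylinder, the r=3 cylinder at (10, 6) misses the remaining region (no effect); the r=11.5 cylinder at (6.5, 14.5) misses the remaining region (no effect); the 9×16 cube at (-2, 15.5) misses the remaining region (no effect) — 1 connected region. Overall, the cross-section is a single solid region. The nearest boundary edge runs (-0.96, -2.31)→(-1.77, -1.77); distance from the point to it = 1.76 mm. The point is inside the cross-section and 1.76 mm from the nearest boundary — more than the 1.2 mm shell width (3 × 0.4), so it's in the infill interior.

infill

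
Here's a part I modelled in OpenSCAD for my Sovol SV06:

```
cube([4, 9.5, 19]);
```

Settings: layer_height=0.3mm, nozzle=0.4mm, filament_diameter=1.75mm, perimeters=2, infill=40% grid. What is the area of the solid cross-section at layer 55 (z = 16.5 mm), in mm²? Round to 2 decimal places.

38.00 mm²

At z = 16.5 mm: the cube is present — its section is the full 4×9.5 rectangle (area 38.00 mm²). Overall, the cross-section is a single solid region. Net area = 38.00 mm².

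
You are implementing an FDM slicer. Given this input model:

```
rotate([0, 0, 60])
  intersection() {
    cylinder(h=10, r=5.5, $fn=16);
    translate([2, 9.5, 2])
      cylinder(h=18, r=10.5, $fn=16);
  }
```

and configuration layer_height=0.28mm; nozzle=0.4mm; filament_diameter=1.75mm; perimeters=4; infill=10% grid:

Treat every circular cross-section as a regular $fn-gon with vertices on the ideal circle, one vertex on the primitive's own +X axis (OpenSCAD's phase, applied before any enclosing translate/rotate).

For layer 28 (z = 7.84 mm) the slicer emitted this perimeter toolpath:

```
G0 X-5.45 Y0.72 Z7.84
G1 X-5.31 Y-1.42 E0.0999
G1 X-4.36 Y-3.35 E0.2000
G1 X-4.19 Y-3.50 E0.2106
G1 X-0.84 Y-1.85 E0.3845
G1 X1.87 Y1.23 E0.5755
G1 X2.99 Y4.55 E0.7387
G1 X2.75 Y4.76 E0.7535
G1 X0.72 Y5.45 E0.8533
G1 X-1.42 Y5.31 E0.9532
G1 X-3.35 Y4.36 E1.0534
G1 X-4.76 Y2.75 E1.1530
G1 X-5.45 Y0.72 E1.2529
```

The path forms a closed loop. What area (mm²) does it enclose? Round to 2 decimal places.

Apply the shoelace formula to the sequence of (X, Y) vertices; enclosed area = 48.00 mm².

48.00 mm²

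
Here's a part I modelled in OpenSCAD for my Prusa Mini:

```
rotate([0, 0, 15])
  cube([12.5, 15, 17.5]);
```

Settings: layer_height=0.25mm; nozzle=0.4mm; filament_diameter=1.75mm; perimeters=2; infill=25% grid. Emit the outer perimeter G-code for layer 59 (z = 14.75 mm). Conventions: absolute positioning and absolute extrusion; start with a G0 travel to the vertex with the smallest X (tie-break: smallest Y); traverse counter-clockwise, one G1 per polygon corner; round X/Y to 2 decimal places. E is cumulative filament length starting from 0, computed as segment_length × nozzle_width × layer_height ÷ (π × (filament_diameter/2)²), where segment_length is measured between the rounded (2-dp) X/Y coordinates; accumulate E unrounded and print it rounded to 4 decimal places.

At z = 14.75 mm: the 12.5×15 cube contributes its full rectangle; (whole slice rotated 15° about Z — lengths, areas and connectivity unchanged). The outline is a single polygon with 4 vertices. Extrusion per mm of travel: 0.4 × 0.25 / (π × 0.875²) = 0.041575. Accumulating E over each segment gives final E = 2.2859.

G0 X-3.88 Y14.49 Z14.75
G1 X0.00 Y0.00 E0.6236
G1 X12.07 Y3.24 E1.1432
G1 X8.19 Y17.72 E1.7665
G1 X-3.88 Y14.49 E2.2859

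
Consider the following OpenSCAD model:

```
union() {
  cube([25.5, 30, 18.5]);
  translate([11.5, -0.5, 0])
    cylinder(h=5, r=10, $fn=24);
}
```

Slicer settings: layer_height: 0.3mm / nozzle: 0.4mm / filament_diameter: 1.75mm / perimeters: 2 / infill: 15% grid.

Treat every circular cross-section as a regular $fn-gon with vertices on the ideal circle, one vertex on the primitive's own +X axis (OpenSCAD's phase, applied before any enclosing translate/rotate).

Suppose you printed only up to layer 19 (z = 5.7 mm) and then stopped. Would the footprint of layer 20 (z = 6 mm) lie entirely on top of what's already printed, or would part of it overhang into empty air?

entirely on top

Compare the two slices. At z = 5.7: the cube is present — its section is the full 25.5×30 rectangle (area 765.00 mm²); the cylinder at (11.5, -0.5) does not reach this height (z outside [0, 5]); Combining (union): only the 25.5×30 cube is present, so the union is just that shape — area = 765.00 mm². At z = 6: the cube is present — its section is the full 25.5×30 rectangle (area 765.00 mm²); the cylinder at (11.5, -0.5) is absent (z outside [0, 5]); Taking the union: only the 25.5×30 cube is present, so the union is just that shape — area = 765.00 mm². Checking containment: the cross-section at z = 6 is a subset of the cross-section at z = 5.7.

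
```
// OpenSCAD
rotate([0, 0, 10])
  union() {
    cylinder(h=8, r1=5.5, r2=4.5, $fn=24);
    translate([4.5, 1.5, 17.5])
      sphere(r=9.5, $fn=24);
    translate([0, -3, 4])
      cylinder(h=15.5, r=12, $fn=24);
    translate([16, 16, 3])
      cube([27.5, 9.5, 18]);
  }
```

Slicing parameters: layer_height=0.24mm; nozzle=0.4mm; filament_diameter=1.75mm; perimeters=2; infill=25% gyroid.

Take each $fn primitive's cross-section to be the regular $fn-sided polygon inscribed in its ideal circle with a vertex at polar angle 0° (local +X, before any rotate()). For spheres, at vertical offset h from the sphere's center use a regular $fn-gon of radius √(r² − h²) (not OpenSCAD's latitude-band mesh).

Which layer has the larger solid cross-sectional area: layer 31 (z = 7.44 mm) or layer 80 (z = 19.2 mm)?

Layer 31 (z = 7.44): the cone (r1=5.5→r2=4.5) has section circumradius 4.570 here — a regular 24-gon (area = (24/2)·4.570²·sin(360°/24) = 64.86 mm²); the sphere at (4.5, 1.5) is not intersected at this z (|z−center|=10.060 > r=9.5); the cylinder at (0, -3): section is a regular 24-gon, circumradius r=12 (area = (24/2)·12.000²·sin(360°/24) = 447.24 mm²); the 27.5×9.5 cube at (16, 16) contributes its full rectangle (area 261.25 mm²); Combining (union): the regions partially overlap — summed areas 773.35 mm² minus the doubly-counted overlap 64.86 mm² gives 708.49 mm² — area = 708.49 mm²; (whole slice rotated 10° about Z — lengths, areas and connectivity unchanged). So its area = 708.49 mm². Layer 80 (z = 19.2): the cone is not intersected at this z (z outside [0, 8]); the sphere at (4.5, 1.5): section is a regular 24-gon, circumradius = √(r²−h²) = √(9.5²−1.7²) = 9.347 (area = (24/2)·9.347²·sin(360°/24) = 271.33 mm²); the r=12 cylinder at (0, -3) gives a regular 24-gon of circumradius 12 (constant along its height) (area = (24/2)·12.000²·sin(360°/24) = 447.24 mm²); the 27.5×9.5 cube at (16, 16) contributes its full rectangle (area 261.25 mm²); Combining (union): the regions partially overlap — summed areas 979.81 mm² minus the doubly-counted overlap 214.00 mm² gives 765.81 mm² — area = 765.81 mm²; (whole slice rotated 10° about Z — lengths, areas and connectivity unchanged). So its area = 765.81 mm². Layer 80 is larger (765.81 vs 708.49 mm²).

layer 80 (z = 19.2 mm)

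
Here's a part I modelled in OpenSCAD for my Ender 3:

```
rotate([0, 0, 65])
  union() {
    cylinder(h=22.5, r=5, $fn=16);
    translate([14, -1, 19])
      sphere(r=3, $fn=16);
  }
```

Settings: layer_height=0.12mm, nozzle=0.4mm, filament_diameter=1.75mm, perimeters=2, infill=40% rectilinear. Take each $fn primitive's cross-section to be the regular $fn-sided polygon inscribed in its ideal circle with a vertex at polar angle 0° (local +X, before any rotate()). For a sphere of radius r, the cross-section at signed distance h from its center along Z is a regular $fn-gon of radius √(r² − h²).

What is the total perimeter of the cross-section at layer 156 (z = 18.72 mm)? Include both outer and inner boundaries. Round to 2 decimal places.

At z = 18.72 mm: the r=5 cylinder gives a regular 16-gon of circumradius 5 (constant along its height) (perimeter = 2·16·5.000·sin(180°/16) = 31.21 mm); the r=3 sphere at (14, -1) slices to a regular 16-gon of circumradius 2.987 (√(r²−h²) with h=0.28 from center) (perimeter = 2·16·2.987·sin(180°/16) = 18.65 mm); Merging all regions: the 2 present regions are separate (no shared area or edge), so areas and boundary lengths simply add and each stays a separate island — boundary = 49.86 mm; (whole slice rotated 65° about Z — lengths, areas and connectivity unchanged). Overall, the cross-section has 2 separate islands. Total boundary length (outer) = 49.86 mm.

49.86 mm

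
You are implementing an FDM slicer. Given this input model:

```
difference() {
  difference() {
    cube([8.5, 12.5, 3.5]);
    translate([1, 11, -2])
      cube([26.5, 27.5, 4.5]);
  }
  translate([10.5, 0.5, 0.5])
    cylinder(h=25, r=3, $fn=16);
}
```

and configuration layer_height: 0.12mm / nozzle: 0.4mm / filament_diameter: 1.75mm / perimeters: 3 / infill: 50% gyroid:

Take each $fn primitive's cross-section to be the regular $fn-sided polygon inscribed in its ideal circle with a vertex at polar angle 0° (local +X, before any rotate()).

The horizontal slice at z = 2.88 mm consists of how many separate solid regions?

At z = 2.88 mm: the 8.5×12.5 cube contributes its full rectangle; the cube at (1, 11) does not reach this height (z outside [-2, 2.5]); Subtracting the remaining from the first: none of the subtracted shapes is present at this height, so the 8.5×12.5 cube is unchanged — 1 connected region; the r=3 cylinder at (10.5, 0.5) gives a regular 16-gon of circumradius 3 (constant along its height); Subtracting the remaining from the first: starting from the result so far, the r=3 cylinder at (10.5, 0.5) partially overlaps it — only the 1.93 mm² overlap (of its 27.55 mm²) is removed, clipping the outline — 1 connected region. The result has 1 disconnected region.

1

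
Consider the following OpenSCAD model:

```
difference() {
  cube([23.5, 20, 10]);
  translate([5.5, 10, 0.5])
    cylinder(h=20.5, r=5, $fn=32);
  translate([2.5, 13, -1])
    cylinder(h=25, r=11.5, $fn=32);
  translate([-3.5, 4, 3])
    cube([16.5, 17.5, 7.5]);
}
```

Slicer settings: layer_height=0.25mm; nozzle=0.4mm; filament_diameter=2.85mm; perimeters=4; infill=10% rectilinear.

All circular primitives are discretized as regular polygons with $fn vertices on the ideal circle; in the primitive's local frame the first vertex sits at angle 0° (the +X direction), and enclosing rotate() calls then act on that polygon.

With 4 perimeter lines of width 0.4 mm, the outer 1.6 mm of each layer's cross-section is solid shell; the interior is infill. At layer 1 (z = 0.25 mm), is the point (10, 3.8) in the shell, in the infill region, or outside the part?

shell

At z = 0.25 mm: the cube is present — its section is the full 23.5×20 rectangle; the cylinder at (5.5, 10) is absent (z outside [0.5, 21]); the cylinder at (2.5, 13): section is a regular 32-gon, circumradius r=11.5; the cube at (-3.5, 4) does not reach this height (z outside [3, 10.5]); Taking the first minus the rest: starting from the 23.5×20 cube, the r=11.5 cylinder at (2.5, 13) partially overlaps it — only the 224.07 mm² overlap (of its 412.81 mm²) is removed, clipping the outline — 1 connected region. Overall, the cross-section is a single solid region. The nearest boundary edge runs (8.89, 3.44)→(10.63, 4.87); distance from the point to it = 0.43 mm. The point is inside the cross-section, 0.43 mm from the nearest boundary — within the 1.6 mm shell band (4 × 0.4).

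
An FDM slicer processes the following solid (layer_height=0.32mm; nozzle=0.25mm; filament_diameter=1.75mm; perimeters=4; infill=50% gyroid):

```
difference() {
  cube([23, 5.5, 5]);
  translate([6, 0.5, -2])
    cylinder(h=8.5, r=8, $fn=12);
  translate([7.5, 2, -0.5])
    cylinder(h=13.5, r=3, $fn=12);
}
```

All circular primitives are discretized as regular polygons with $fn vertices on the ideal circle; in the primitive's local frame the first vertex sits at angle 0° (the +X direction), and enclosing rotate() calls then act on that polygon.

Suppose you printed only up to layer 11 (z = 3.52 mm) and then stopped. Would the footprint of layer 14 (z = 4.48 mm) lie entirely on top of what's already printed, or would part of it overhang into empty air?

entirely on top

Compare the two slices. At z = 3.52: the 23×5.5 cube contributes its full rectangle (area 126.50 mm²); the cylinder at (6, 0.5): section is a regular 12-gon, circumradius r=8 (area = (12/2)·8.000²·sin(360°/12) = 192.00 mm²); the cylinder at (7.5, 2): section is a regular 12-gon, circumradius r=3 (area = (12/2)·3.000²·sin(360°/12) = 27.00 mm²); Taking the first minus the rest: starting from the 23×5.5 cube (126.50 mm²), the r=8 cylinder at (6, 0.5) partially overlaps it — only the 73.25 mm² overlap (of its 192.00 mm²) is removed, clipping the outline; the r=3 cylinder at (7.5, 2) misses the remaining region (no effect) — area = 53.25 mm². At z = 4.48: the cube is present — its section is the full 23×5.5 rectangle (area 126.50 mm²); the r=8 cylinder at (6, 0.5) gives a regular 12-gon of circumradius 8 (constant along its height) (area = (12/2)·8.000²·sin(360°/12) = 192.00 mm²); the cylinder at (7.5, 2): section is a regular 12-gon, circumradius r=3 (area = (12/2)·3.000²·sin(360°/12) = 27.00 mm²); Taking the first minus the rest: starting from the 23×5.5 cube (126.50 mm²), the r=8 cylinder at (6, 0.5) partially overlaps it — only the 73.25 mm² overlap (of its 192.00 mm²) is removed, clipping the outline; the r=3 cylinder at (7.5, 2) misses the remaining region (no effect) — area = 53.25 mm². Checking containment: the cross-section at z = 4.48 is a subset of the cross-section at z = 3.52.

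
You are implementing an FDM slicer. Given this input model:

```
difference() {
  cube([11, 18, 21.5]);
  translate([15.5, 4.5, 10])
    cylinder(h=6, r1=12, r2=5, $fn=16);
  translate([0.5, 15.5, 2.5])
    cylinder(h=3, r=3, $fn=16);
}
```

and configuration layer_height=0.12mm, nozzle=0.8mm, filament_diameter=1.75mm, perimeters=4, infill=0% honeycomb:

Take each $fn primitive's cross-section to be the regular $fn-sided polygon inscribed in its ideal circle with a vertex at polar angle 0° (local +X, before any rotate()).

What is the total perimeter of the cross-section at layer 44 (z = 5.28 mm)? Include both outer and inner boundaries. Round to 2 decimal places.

At z = 5.28 mm: the cube is present — its section is the full 11×18 rectangle (perimeter 58.00 mm); the cone at (15.5, 4.5) does not reach this height (z outside [10, 16]); the cylinder at (0.5, 15.5): section is a regular 16-gon, circumradius r=3 (perimeter = 2·16·3.000·sin(180°/16) = 18.73 mm); After the difference (first − rest): starting from the 11×18 cube, the r=3 cylinder at (0.5, 15.5) partially overlaps it — only the 16.00 mm² overlap (of its 27.55 mm²) is removed, clipping the outline — boundary = 58.76 mm. Overall, the cross-section is a single solid region. Total boundary length (outer) = 58.76 mm.

58.76 mm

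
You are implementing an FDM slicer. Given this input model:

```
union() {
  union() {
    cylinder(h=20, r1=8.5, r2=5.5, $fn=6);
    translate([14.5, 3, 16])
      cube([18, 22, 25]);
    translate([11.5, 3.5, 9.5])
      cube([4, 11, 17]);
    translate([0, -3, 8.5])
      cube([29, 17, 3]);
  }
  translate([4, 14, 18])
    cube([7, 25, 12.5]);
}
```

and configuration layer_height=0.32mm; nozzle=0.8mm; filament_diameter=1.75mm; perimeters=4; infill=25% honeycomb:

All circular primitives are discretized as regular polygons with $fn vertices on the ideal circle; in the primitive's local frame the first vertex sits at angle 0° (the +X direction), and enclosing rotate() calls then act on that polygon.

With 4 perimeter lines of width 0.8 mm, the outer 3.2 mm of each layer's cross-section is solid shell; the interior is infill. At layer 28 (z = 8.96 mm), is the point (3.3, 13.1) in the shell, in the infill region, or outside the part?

shell

At z = 8.96 mm: the cone (r1=8.5→r2=5.5) has section circumradius 7.156 here — a regular 6-gon; the cube at (14.5, 3) does not reach this height (z outside [16, 41]); the cube at (11.5, 3.5) is not intersected at this z (z outside [9.5, 26.5]); the cube at (0, -3) (footprint 29×17) is included at this height; Combining (union): the regions partially overlap (shared area 52.13 mm²), so overlapping operands fuse into one piece — 1 connected region; the cube at (4, 14) is absent (z outside [18, 30.5]); Taking the union: only the result so far is present, so the union is just that shape — 1 connected region. Overall, the cross-section is a single solid region. The nearest boundary edge runs (0.00, 14.00)→(29.00, 14.00); distance from the point to it = 0.90 mm. The point is inside the cross-section, 0.90 mm from the nearest boundary — within the 3.2 mm shell band (4 × 0.8).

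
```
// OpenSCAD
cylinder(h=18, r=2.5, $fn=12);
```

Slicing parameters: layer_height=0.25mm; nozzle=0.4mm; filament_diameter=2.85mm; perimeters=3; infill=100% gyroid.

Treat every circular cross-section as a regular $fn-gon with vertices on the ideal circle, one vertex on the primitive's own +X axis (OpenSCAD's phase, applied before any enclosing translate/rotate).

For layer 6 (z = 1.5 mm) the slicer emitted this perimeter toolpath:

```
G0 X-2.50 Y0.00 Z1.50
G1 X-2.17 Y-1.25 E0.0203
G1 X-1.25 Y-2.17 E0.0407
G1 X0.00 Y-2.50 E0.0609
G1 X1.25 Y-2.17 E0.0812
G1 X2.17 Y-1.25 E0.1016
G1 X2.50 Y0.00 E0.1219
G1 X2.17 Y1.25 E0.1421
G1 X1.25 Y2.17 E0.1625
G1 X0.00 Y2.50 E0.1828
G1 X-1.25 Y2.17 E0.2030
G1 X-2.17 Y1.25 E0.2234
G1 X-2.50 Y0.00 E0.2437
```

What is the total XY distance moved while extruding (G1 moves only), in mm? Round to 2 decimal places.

15.55 mm

Sum the Euclidean lengths of each G1 segment: total = 15.55 mm.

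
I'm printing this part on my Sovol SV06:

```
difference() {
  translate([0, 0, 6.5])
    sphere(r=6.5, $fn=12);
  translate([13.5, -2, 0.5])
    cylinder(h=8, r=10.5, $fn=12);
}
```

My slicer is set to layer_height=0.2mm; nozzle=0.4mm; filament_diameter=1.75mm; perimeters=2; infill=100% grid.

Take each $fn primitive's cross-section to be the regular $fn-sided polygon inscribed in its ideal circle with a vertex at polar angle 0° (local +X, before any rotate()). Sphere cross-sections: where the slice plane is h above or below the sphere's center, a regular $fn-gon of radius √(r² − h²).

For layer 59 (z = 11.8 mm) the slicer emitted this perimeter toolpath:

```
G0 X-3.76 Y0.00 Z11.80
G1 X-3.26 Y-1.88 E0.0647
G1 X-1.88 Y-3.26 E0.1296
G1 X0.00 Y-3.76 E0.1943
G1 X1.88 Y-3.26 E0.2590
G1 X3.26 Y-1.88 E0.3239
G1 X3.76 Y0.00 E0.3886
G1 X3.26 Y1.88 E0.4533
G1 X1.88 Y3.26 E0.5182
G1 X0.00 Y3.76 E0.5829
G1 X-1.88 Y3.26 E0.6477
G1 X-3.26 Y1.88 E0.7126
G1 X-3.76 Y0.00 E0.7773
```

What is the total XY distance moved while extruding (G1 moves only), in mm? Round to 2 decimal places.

Sum the Euclidean lengths of each G1 segment: total = 23.37 mm.

23.37 mm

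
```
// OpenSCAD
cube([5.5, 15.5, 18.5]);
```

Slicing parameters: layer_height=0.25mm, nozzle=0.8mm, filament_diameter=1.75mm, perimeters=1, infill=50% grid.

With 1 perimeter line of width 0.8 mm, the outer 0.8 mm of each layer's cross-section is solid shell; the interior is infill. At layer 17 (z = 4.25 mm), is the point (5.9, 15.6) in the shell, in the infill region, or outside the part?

outside

At z = 4.25 mm: the cube (footprint 5.5×15.5) is included at this height. Overall, the cross-section is a single solid region. The nearest boundary edge runs (5.50, 0.00)→(5.50, 15.50); distance from the point to it = 0.41 mm. The point is not inside any of the regions above, so it lies outside the cross-section (0.41 mm from the nearest boundary).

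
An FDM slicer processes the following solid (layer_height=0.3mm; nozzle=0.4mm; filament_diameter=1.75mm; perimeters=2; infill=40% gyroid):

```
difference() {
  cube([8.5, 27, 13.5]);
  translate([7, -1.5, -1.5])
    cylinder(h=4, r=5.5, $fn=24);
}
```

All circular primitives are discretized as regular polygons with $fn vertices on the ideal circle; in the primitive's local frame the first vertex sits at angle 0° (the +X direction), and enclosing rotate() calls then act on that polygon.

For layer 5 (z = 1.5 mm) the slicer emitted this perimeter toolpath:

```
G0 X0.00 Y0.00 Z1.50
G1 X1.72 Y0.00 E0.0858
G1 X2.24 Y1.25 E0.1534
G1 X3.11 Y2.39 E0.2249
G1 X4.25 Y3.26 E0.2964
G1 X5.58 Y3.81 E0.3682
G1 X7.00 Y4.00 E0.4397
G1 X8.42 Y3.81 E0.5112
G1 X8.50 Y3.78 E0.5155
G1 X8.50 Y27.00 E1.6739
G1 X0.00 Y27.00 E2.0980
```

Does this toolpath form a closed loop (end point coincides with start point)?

Start point (G0): (0.00, 0.00). End point (last G1): the path does not return to the start — open.

no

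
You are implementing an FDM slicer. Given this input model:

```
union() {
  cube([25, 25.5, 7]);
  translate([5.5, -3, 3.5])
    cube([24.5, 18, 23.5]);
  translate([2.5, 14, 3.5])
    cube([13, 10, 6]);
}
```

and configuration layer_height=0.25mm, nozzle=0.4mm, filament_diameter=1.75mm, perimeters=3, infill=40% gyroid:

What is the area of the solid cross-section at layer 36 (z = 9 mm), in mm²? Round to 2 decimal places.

561.00 mm²

At z = 9 mm: the cube is absent (z outside [0, 7]); the cube at (5.5, -3) is present — its section is the full 24.5×18 rectangle (area 441.00 mm²); the 13×10 cube at (2.5, 14) contributes its full rectangle (area 130.00 mm²); Combining (union): the regions partially overlap — summed areas 571.00 mm² minus the doubly-counted overlap 10.00 mm² gives 561.00 mm² — area = 561.00 mm². Overall, the cross-section is a single solid region. Net area = 561.00 mm².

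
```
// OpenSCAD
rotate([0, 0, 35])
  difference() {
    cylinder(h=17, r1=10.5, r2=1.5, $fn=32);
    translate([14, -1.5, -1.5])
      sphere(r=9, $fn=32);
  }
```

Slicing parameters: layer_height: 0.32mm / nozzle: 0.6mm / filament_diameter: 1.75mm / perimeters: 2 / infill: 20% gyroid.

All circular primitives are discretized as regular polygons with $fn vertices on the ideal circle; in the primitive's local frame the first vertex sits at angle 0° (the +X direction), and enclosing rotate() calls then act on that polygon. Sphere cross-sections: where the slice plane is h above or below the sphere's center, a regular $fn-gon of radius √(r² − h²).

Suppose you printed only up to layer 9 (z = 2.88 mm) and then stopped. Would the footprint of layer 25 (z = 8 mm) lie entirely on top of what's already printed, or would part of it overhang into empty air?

entirely on top

Compare the two slices. At z = 2.88: the cone (r1=10.5→r2=1.5) has section circumradius 8.975 here — a regular 32-gon (area = (32/2)·8.975²·sin(360°/32) = 251.45 mm²); the r=9 sphere at (14, -1.5) contributes a regular 32-gon of circumradius √(9²−4.38²) = 7.862 (area = (32/2)·7.862²·sin(360°/32) = 192.95 mm²); After the difference (first − rest): starting from the cone (251.45 mm²), the r=9 sphere at (14, -1.5) partially overlaps it — only the 16.71 mm² overlap (of its 192.95 mm²) is removed, clipping the outline — area = 234.74 mm²; (rotated 35° about Z; rotation is an isometry so areas/perimeters/island counts are preserved). At z = 8: the cone: at t=0.471 of its height the radius interpolates to r₁+(r₂−r₁)t = 6.265, giving a regular 32-gon of that circumradius (area = (32/2)·6.265²·sin(360°/32) = 122.51 mm²); the sphere at (14, -1.5) is absent (|z−center|=9.500 > r=9); Taking the first minus the rest: none of the subtracted shapes is present at this height, so the cone is unchanged — area = 122.51 mm²; (whole slice rotated 35° about Z — lengths, areas and connectivity unchanged). Checking containment: the cross-section at z = 8 is a subset of the cross-section at z = 2.88.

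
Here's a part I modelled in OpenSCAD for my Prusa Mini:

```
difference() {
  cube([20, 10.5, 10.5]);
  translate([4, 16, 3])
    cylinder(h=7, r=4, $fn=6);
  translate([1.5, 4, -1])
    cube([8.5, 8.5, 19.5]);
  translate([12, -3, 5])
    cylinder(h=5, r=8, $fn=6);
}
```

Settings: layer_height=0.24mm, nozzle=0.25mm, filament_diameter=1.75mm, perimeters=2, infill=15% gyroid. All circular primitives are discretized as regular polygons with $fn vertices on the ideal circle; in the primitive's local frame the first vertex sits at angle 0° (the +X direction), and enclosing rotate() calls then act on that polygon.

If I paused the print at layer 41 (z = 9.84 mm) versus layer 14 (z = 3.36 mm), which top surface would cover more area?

Layer 41 (z = 9.84): the cube is present — its section is the full 20×10.5 rectangle (area 210.00 mm²); the r=4 cylinder at (4, 16) gives a regular 6-gon of circumradius 4 (constant along its height) (area = (6/2)·4.000²·sin(360°/6) = 41.57 mm²); the cube at (1.5, 4) is present — its section is the full 8.5×8.5 rectangle (area 72.25 mm²); the r=8 cylinder at (12, -3) gives a regular 6-gon of circumradius 8 (constant along its height) (area = (6/2)·8.000²·sin(360°/6) = 166.28 mm²); Subtracting the remaining from the first: starting from the 20×10.5 cube (210.00 mm²), the r=4 cylinder at (4, 16) misses the remaining region (no effect); the 8.5×8.5 cube at (1.5, 4) partially overlaps it — only the 55.25 mm² overlap (of its 72.25 mm²) is removed, clipping the outline; the r=8 cylinder at (12, -3) partially overlaps it — only the 40.33 mm² overlap (of its 166.28 mm²) is removed, clipping the outline — area = 114.42 mm². So its area = 114.42 mm². Layer 14 (z = 3.36): the cube is present — its section is the full 20×10.5 rectangle (area 210.00 mm²); the cylinder at (4, 16): section is a regular 6-gon, circumradius r=4 (area = (6/2)·4.000²·sin(360°/6) = 41.57 mm²); the cube at (1.5, 4) (footprint 8.5×8.5) is included at this height (area 72.25 mm²); the cylinder at (12, -3) is absent (z outside [5, 10]); Subtracting the remaining from the first: starting from the 20×10.5 cube (210.00 mm²), the r=4 cylinder at (4, 16) misses the remaining region (no effect); the 8.5×8.5 cube at (1.5, 4) partially overlaps it — only the 55.25 mm² overlap (of its 72.25 mm²) is removed, clipping the outline — area = 154.75 mm². So its area = 154.75 mm². Layer 14 is larger (154.75 vs 114.42 mm²).

layer 14 (z = 3.36 mm)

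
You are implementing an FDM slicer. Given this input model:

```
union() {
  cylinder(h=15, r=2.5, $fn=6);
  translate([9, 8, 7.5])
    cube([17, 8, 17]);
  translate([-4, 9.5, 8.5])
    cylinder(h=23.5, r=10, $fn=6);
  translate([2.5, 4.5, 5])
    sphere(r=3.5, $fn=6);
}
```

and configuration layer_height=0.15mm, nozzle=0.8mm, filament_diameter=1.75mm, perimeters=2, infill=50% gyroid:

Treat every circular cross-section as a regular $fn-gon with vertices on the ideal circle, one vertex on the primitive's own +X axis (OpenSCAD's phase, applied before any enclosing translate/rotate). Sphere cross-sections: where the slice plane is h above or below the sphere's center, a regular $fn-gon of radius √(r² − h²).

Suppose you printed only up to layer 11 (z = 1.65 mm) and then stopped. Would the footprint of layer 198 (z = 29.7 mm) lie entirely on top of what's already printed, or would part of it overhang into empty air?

part overhangs

Compare the two slices. At z = 1.65: the cylinder: section is a regular 6-gon, circumradius r=2.5 (area = (6/2)·2.500²·sin(360°/6) = 16.24 mm²); the cube at (9, 8) is not intersected at this z (z outside [7.5, 24.5]); the cylinder at (-4, 9.5) is not intersected at this z (z outside [8.5, 32]); the r=3.5 sphere at (2.5, 4.5) slices to a regular 6-gon of circumradius 1.014 (√(r²−h²) with h=3.35 from center) (area = (6/2)·1.014²·sin(360°/6) = 2.67 mm²); Taking the union: the 2 present regions are separate (no shared area or edge), so areas and boundary lengths simply add and each stays a separate island — area = 18.91 mm². At z = 29.7: the cylinder is not intersected at this z (z outside [0, 15]); the cube at (9, 8) is absent (z outside [7.5, 24.5]); the r=10 cylinder at (-4, 9.5) gives a regular 6-gon of circumradius 10 (constant along its height) (area = (6/2)·10.000²·sin(360°/6) = 259.81 mm²); the sphere at (2.5, 4.5) is absent (|z−center|=24.700 > r=3.5); Combining (union): only the r=10 cylinder at (-4, 9.5) is present, so the union is just that shape — area = 259.81 mm². Checking containment: at z = 29.7 the cross-section extends beyond the z = 1.65 cross-section by about 253.68 mm².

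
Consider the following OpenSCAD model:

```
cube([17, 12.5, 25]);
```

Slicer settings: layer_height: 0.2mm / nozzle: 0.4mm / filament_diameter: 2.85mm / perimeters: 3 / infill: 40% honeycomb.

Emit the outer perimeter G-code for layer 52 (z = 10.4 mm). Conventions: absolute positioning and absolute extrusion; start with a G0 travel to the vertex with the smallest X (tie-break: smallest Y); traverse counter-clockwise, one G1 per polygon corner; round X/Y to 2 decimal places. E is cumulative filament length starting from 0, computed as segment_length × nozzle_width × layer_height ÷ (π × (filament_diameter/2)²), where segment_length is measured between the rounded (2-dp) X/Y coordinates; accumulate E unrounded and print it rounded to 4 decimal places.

At z = 10.4 mm: the cube (footprint 17×12.5) is included at this height. The outline is a single polygon with 4 vertices. Extrusion per mm of travel: 0.4 × 0.2 / (π × 1.425²) = 0.012540. Accumulating E over each segment gives final E = 0.7399.

G0 X0.00 Y0.00 Z10.40
G1 X17.00 Y0.00 E0.2132
G1 X17.00 Y12.50 E0.3699
G1 X0.00 Y12.50 E0.5831
G1 X0.00 Y0.00 E0.7399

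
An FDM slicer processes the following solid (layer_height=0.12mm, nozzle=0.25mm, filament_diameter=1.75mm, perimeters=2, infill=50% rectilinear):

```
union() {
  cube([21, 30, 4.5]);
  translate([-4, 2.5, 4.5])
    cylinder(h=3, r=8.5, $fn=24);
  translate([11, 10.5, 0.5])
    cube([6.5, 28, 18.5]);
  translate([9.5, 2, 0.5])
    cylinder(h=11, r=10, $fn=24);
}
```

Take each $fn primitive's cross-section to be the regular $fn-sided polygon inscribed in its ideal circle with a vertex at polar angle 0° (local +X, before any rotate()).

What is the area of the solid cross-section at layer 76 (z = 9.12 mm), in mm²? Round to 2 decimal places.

489.64 mm²

At z = 9.12 mm: the cube is not intersected at this z (z outside [0, 4.5]); the cylinder at (-4, 2.5) is not intersected at this z (z outside [4.5, 7.5]); the cube at (11, 10.5) is present — its section is the full 6.5×28 rectangle (area 182.00 mm²); the cylinder at (9.5, 2): section is a regular 24-gon, circumradius r=10 (area = (24/2)·10.000²·sin(360°/24) = 310.58 mm²); Taking the union: the regions partially overlap — summed areas 492.58 mm² minus the doubly-counted overlap 2.95 mm² gives 489.64 mm² — area = 489.64 mm². Overall, the cross-section is a single solid region. Net area = 489.64 mm².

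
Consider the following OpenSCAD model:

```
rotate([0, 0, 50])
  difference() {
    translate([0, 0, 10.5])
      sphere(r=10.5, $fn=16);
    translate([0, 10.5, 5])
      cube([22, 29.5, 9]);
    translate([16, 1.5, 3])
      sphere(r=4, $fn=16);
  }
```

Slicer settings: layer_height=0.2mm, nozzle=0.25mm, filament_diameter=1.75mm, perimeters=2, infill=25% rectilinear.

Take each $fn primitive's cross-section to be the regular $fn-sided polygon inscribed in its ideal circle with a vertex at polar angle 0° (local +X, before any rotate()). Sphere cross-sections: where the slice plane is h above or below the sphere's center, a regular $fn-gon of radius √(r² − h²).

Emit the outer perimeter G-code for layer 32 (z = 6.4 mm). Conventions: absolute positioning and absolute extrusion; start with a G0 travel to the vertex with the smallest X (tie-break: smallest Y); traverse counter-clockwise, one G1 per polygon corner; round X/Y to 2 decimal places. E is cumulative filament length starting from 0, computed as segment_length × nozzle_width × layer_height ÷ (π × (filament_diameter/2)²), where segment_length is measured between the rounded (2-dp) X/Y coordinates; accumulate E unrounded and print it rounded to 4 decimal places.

G0 X-9.63 Y-0.84 Z6.40
G1 X-8.57 Y-4.46 E0.0784
G1 X-6.21 Y-7.40 E0.1568
G1 X-2.91 Y-9.22 E0.2351
G1 X0.84 Y-9.63 E0.3135
G1 X4.46 Y-8.57 E0.3919
G1 X7.40 Y-6.21 E0.4703
G1 X9.22 Y-2.91 E0.5487
G1 X9.63 Y0.84 E0.6271
G1 X8.57 Y4.46 E0.7055
G1 X6.21 Y7.40 E0.7839
G1 X2.91 Y9.22 E0.8622
G1 X-0.84 Y9.63 E0.9406
G1 X-4.46 Y8.57 E1.0190
G1 X-7.40 Y6.21 E1.0974
G1 X-9.22 Y2.91 E1.1757
G1 X-9.63 Y-0.84 E1.2542

At z = 6.4 mm: the r=10.5 sphere slices to a regular 16-gon of circumradius 9.666 (√(r²−h²) with h=4.1 from center); the cube at (0, 10.5) is present — its section is the full 22×29.5 rectangle; the r=4 sphere at (16, 1.5) contributes a regular 16-gon of circumradius √(4²−3.4²) = 2.107; Subtracting the remaining from the first: starting from the r=10.5 sphere, the 22×29.5 cube at (0, 10.5) misses the remaining region (no effect); the r=4 sphere at (16, 1.5) misses the remaining region (no effect) — 1 connected region; (whole slice rotated 50° about Z — lengths, areas and connectivity unchanged). The outline is a single polygon with 16 vertices. Extrusion per mm of travel: 0.25 × 0.2 / (π × 0.875²) = 0.020788. Accumulating E over each segment gives final E = 1.2542.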